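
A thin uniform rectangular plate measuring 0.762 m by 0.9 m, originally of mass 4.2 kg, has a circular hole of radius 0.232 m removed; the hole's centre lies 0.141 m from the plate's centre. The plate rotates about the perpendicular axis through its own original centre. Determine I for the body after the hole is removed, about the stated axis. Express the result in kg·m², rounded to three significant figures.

Unpierced body about its centre: I₀ = (1/12)M(a²+b²) = (1/12)(4.2)[(0.762)² + (0.9)²] = 0.48673 kg·m².
The removed disk has mass m = M·πr²/(ab) = (4.2)·π(0.232)²/(0.762·0.9) = 1.0356 kg (same uniform areal density).
Its moment of inertia about the rotation axis (parallel-axis theorem): I_hole = (1/2)mr² + md² = (1/2)(1.0356)(0.232)² + (1.0356)(0.141)² = 0.048457 kg·m².
Treating the hole as negative mass, I = I₀ − I_hole = 0.48673 − 0.048457 = 0.43827 kg·m².

0.438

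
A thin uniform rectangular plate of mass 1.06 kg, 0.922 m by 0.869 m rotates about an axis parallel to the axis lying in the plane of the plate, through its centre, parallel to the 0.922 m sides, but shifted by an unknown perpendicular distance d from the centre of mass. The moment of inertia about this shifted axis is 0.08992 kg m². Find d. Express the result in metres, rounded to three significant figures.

About the centre-of-mass axis, I_cm = (1/12)Mb² = (1/12)(1.06)(0.869)² = 0.066706 kg m².
Parallel axis theorem: I = I_cm + Md², so Md² = 0.08992 − 0.066706 = 0.023214 kg m².
d = √(0.023214 / 1.06) = 0.14799 m.

0.148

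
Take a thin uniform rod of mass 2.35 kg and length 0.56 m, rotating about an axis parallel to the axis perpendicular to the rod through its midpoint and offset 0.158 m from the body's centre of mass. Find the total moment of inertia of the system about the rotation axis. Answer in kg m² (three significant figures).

0.120

I_cm = (1/12)ML² = (1/12)(2.35)(0.56)² = 0.061413 kg m²; centre at d = 0.158 m, so the parallel axis theorem gives I = 0.061413 + (2.35)(0.158)² = 0.12008 kg m².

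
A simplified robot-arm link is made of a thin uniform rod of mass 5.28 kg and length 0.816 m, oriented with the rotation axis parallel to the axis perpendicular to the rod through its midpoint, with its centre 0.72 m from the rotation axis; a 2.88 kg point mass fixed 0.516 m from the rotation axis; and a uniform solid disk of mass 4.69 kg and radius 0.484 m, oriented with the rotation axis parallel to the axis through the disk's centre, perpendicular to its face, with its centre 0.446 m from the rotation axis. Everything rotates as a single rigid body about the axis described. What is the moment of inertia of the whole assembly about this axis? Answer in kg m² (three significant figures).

Thin rod: I_cm = (1/12)ML² = (1/12)(5.28)(0.816)² = 0.29298 kg m²; centre at d = 0.72 m, so the parallel axis theorem gives I = 0.29298 + (5.28)(0.72)² = 3.0301 kg m².
Point mass: I_cm = 0; centre at d = 0.516 m, so the parallel axis theorem gives I = 0 + (2.88)(0.516)² = 0.76682 kg m².
Solid disk: I_cm = (1/2)MR² = (1/2)(4.69)(0.484)² = 0.54933 kg m²; centre at d = 0.446 m, so the parallel axis theorem gives I = 0.54933 + (4.69)(0.446)² = 1.4822 kg m².
Total I = 3.0301 + 0.76682 + 1.4822 = 5.2792 kg m².

5.28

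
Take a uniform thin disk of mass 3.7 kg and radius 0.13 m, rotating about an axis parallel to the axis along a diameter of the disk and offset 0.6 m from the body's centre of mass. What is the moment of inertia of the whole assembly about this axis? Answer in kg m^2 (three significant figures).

1.35

I_cm = (1/4)MR² = (1/4)(3.7)(0.13)² = 0.015633 kg m^2; centre at d = 0.6 m, so I = I_cm + Md² gives I = 0.015633 + (3.7)(0.6)² = 1.3476 kg m^2.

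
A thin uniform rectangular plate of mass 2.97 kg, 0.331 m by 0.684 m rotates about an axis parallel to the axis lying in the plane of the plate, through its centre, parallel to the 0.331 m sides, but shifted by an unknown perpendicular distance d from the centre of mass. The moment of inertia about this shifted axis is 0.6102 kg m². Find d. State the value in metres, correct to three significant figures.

0.408

About the centre-of-mass axis, I_cm = (1/12)Mb² = (1/12)(2.97)(0.684)² = 0.11579 kg m².
Parallel axis theorem: I = I_cm + Md², so Md² = 0.6102 − 0.11579 = 0.49441 kg m².
d = √(0.49441 / 2.97) = 0.408 m.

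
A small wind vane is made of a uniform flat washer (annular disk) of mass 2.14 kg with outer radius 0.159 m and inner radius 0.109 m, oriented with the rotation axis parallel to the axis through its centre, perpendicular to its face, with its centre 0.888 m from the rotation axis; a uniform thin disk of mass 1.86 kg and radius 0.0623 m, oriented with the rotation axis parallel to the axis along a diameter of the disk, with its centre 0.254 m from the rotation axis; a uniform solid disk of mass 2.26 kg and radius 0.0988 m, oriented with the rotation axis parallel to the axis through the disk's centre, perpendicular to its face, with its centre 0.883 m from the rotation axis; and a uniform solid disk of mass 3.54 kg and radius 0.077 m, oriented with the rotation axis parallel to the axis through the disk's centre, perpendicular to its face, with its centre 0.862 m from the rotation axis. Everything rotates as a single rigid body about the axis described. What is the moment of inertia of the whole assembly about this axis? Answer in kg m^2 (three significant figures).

6.26

Annular disk: I_cm = (1/2)M(R²+r²) = (1/2)(2.14)[(0.159)² + (0.109)²] = 0.039763 kg m^2; centre at d = 0.888 m, so the parallel axis theorem gives I = 0.039763 + (2.14)(0.888)² = 1.7272 kg m^2.
Thin disk: I_cm = (1/4)MR² = (1/4)(1.86)(0.0623)² = 0.0018048 kg m^2; centre at d = 0.254 m, so the parallel axis theorem gives I = 0.0018048 + (1.86)(0.254)² = 0.1218 kg m^2.
Solid disk: I_cm = (1/2)MR² = (1/2)(2.26)(0.0988)² = 0.01103 kg m^2; centre at d = 0.883 m, so the parallel axis theorem gives I = 0.01103 + (2.26)(0.883)² = 1.7731 kg m^2.
Solid disk: I_cm = (1/2)MR² = (1/2)(3.54)(0.077)² = 0.010494 kg m^2; centre at d = 0.862 m, so the parallel axis theorem gives I = 0.010494 + (3.54)(0.862)² = 2.6409 kg m^2.
Total I = 1.7272 + 0.1218 + 1.7731 + 2.6409 = 6.263 kg m^2.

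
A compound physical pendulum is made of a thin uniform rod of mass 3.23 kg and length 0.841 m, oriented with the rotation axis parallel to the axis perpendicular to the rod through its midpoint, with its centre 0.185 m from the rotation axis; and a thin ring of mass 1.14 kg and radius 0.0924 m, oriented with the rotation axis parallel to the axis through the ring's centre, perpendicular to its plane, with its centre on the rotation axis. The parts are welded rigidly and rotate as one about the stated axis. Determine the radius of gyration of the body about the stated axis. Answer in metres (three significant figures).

0.267

Thin rod: I_cm = (1/12)ML² = (1/12)(3.23)(0.841)² = 0.19038 kg m^2; centre at d = 0.185 m, so I = I_cm + Md² gives I = 0.19038 + (3.23)(0.185)² = 0.30092 kg m^2.
Thin ring: I_cm = MR² = (1.14)(0.0924)² = 0.009733 kg m^2; axis through the centre, so I = 0.009733 kg m^2.
Total I = 0.31066 kg m^2; total mass M = 4.37 kg.
k = √(I/M) = √(0.31066/4.37) = 0.26662 m.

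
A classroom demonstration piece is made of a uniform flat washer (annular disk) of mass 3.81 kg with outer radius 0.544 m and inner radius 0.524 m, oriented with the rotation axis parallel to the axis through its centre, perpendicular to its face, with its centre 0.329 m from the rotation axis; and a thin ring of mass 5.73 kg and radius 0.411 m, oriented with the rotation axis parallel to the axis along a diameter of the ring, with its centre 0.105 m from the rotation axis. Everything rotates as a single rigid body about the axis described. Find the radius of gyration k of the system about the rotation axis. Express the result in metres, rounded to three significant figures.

Annular disk: I_cm = (1/2)M(R²+r²) = (1/2)(3.81)[(0.544)² + (0.524)²] = 1.0868 kg m²; centre at d = 0.329 m, so I = I_cm + Md² gives I = 1.0868 + (3.81)(0.329)² = 1.4992 kg m².
Thin ring: I_cm = (1/2)MR² = (1/2)(5.73)(0.411)² = 0.48396 kg m²; centre at d = 0.105 m, so I = I_cm + Md² gives I = 0.48396 + (5.73)(0.105)² = 0.54713 kg m².
Total I = 2.0464 kg m²; total mass M = 9.54 kg.
k = √(I/M) = √(2.0464/9.54) = 0.46314 m.

0.463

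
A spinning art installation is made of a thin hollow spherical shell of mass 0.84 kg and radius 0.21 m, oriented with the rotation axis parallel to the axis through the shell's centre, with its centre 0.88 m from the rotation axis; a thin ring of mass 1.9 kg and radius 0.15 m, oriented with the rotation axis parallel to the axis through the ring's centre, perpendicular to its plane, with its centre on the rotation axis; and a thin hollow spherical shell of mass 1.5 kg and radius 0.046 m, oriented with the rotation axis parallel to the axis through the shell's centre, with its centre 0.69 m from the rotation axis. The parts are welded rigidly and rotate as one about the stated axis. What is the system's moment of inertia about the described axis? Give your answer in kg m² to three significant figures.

Spherical shell: I_cm = (2/3)MR² = (2/3)(0.84)(0.21)² = 0.024696 kg m²; centre at d = 0.88 m, so I = I_cm + Md² gives I = 0.024696 + (0.84)(0.88)² = 0.67519 kg m².
Thin ring: I_cm = MR² = (1.9)(0.15)² = 0.04275 kg m²; axis through the centre, so I = 0.04275 kg m².
Spherical shell: I_cm = (2/3)MR² = (2/3)(1.5)(0.046)² = 0.002116 kg m²; centre at d = 0.69 m, so I = I_cm + Md² gives I = 0.002116 + (1.5)(0.69)² = 0.71627 kg m².
Total I = 0.67519 + 0.04275 + 0.71627 = 1.4342 kg m².

1.43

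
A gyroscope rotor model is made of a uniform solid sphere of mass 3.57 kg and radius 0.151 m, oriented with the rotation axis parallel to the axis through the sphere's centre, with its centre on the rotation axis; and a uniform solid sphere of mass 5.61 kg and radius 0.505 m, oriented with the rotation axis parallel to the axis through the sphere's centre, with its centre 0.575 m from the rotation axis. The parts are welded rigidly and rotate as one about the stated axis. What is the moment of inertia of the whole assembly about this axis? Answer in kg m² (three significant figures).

2.46

Solid sphere: I_cm = (2/5)MR² = (2/5)(3.57)(0.151)² = 0.03256 kg m²; axis through the centre, so I = 0.03256 kg m².
Solid sphere: I_cm = (2/5)MR² = (2/5)(5.61)(0.505)² = 0.57228 kg m²; centre at d = 0.575 m, so I = I_cm + Md² gives I = 0.57228 + (5.61)(0.575)² = 2.4271 kg m².
Total I = 0.03256 + 2.4271 = 2.4596 kg m².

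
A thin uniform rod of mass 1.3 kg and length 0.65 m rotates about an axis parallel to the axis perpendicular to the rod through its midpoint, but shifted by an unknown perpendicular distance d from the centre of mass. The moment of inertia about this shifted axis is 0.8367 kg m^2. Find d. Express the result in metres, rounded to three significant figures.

About the centre-of-mass axis, I_cm = (1/12)ML² = (1/12)(1.3)(0.65)² = 0.045771 kg m^2.
Parallel axis theorem: I = I_cm + Md², so Md² = 0.8367 − 0.045771 = 0.79093 kg m^2.
d = √(0.79093 / 1.3) = 0.78 m.

0.780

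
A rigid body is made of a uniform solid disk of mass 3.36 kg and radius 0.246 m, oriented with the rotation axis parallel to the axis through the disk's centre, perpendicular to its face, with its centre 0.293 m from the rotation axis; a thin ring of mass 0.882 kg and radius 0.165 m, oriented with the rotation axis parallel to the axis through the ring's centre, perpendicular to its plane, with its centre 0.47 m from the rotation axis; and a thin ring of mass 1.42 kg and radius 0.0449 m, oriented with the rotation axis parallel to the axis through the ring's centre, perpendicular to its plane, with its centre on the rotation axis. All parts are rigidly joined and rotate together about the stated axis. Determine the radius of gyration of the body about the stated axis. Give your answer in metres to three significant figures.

Solid disk: I_cm = (1/2)MR² = (1/2)(3.36)(0.246)² = 0.10167 kg·m²; centre at d = 0.293 m, so the parallel axis theorem gives I = 0.10167 + (3.36)(0.293)² = 0.39012 kg·m².
Thin ring: I_cm = MR² = (0.882)(0.165)² = 0.024012 kg·m²; centre at d = 0.47 m, so the parallel axis theorem gives I = 0.024012 + (0.882)(0.47)² = 0.21885 kg·m².
Thin ring: I_cm = MR² = (1.42)(0.0449)² = 0.0028627 kg·m²; axis through the centre, so I = 0.0028627 kg·m².
Total I = 0.61183 kg·m²; total mass M = 5.662 kg.
k = √(I/M) = √(0.61183/5.662) = 0.32872 m.

0.329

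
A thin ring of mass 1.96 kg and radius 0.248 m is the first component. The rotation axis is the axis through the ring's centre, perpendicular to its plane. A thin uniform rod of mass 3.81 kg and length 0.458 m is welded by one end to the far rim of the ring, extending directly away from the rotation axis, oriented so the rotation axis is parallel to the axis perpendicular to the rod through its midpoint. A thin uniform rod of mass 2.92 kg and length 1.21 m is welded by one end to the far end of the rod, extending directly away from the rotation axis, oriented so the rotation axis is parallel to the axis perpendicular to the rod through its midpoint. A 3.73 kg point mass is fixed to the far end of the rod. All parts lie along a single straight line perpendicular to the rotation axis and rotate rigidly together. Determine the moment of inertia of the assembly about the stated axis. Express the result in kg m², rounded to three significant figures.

20.1

Thin ring: I_cm = MR² = (1.96)(0.248)² = 0.12055 kg m²; axis through the centre, so I = 0.12055 kg m².
Thin rod: I_cm = (1/12)ML² = (1/12)(3.81)(0.458)² = 0.0666 kg m²; centre at d = 0.248 + 0.229 = 0.477 m, so I = I_cm + Md² gives I = 0.0666 + (3.81)(0.477)² = 0.93349 kg m².
Thin rod: I_cm = (1/12)ML² = (1/12)(2.92)(1.21)² = 0.35626 kg m²; centre at d = 0.248 + 0.229 + 0.229 + 0.605 = 1.311 m, so I = I_cm + Md² gives I = 0.35626 + (2.92)(1.311)² = 5.3749 kg m².
Point mass: I_cm = 0; centre at d = 0.248 + 0.229 + 0.229 + 0.605 + 0.605 = 1.916 m, so I = I_cm + Md² gives I = 0 + (3.73)(1.916)² = 13.693 kg m².
Total I = 0.12055 + 0.93349 + 5.3749 + 13.693 = 20.122 kg m².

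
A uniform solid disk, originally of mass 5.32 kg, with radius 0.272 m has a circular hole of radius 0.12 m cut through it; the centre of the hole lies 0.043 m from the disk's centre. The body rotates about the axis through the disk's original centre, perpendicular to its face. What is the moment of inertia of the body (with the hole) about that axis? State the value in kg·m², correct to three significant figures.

0.187

Unpierced body about its centre: I₀ = (1/2)MR² = (1/2)(5.32)(0.272)² = 0.1968 kg·m².
The removed disk has mass m = M·(r/R)² = (5.32)(0.12/0.272)² = 1.0355 kg (same uniform areal density).
Its moment of inertia about the rotation axis (parallel-axis theorem): I_hole = (1/2)mr² + md² = (1/2)(1.0355)(0.12)² + (1.0355)(0.043)² = 0.0093699 kg·m².
Treating the hole as negative mass, I = I₀ − I_hole = 0.1968 − 0.0093699 = 0.18743 kg·m².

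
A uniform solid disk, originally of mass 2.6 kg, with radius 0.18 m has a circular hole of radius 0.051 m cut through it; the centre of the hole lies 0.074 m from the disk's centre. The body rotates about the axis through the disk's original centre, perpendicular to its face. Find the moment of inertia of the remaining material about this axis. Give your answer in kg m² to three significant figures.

0.0407

Unpierced body about its centre: I₀ = (1/2)MR² = (1/2)(2.6)(0.18)² = 0.04212 kg m².
The removed disk has mass m = M·(r/R)² = (2.6)(0.051/0.18)² = 0.20872 kg (same uniform areal density).
Its moment of inertia about the rotation axis (parallel-axis theorem): I_hole = (1/2)mr² + md² = (1/2)(0.20872)(0.051)² + (0.20872)(0.074)² = 0.0014144 kg m².
Treating the hole as negative mass, I = I₀ − I_hole = 0.04212 − 0.0014144 = 0.040706 kg m².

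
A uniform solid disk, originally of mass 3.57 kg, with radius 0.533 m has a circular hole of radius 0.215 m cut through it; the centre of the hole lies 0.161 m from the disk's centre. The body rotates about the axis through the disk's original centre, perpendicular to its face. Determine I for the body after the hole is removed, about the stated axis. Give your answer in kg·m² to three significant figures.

Unpierced body about its centre: I₀ = (1/2)MR² = (1/2)(3.57)(0.533)² = 0.5071 kg·m².
The removed disk has mass m = M·(r/R)² = (3.57)(0.215/0.533)² = 0.58089 kg (same uniform areal density).
Its moment of inertia about the rotation axis (parallel-axis theorem): I_hole = (1/2)mr² + md² = (1/2)(0.58089)(0.215)² + (0.58089)(0.161)² = 0.028483 kg·m².
Treating the hole as negative mass, I = I₀ − I_hole = 0.5071 − 0.028483 = 0.47862 kg·m².

0.479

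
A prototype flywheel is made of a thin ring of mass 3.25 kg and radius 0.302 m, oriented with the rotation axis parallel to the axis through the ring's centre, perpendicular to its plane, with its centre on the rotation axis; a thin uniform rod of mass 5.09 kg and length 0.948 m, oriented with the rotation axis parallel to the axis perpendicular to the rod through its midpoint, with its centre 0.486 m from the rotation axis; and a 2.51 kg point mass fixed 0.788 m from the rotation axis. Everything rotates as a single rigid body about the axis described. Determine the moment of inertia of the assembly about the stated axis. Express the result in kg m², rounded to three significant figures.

3.44

Thin ring: I_cm = MR² = (3.25)(0.302)² = 0.29641 kg m²; axis through the centre, so I = 0.29641 kg m².
Thin rod: I_cm = (1/12)ML² = (1/12)(5.09)(0.948)² = 0.3812 kg m²; centre at d = 0.486 m, so I = I_cm + Md² gives I = 0.3812 + (5.09)(0.486)² = 1.5834 kg m².
Point mass: I_cm = 0; centre at d = 0.788 m, so I = I_cm + Md² gives I = 0 + (2.51)(0.788)² = 1.5586 kg m².
Total I = 0.29641 + 1.5834 + 1.5586 = 3.4384 kg m².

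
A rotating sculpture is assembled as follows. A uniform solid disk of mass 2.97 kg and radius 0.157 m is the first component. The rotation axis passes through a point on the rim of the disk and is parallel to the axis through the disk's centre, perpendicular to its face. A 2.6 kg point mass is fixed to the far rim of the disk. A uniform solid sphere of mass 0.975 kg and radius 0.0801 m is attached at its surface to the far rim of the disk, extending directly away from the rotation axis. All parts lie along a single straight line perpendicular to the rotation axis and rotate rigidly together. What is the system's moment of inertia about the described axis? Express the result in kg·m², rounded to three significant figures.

0.520

Solid disk: I_cm = (1/2)MR² = (1/2)(2.97)(0.157)² = 0.036604 kg·m²; centre at d = 0.157 m, so the parallel axis theorem gives I = 0.036604 + (2.97)(0.157)² = 0.10981 kg·m².
Point mass: I_cm = 0; centre at d = 0.157 + 0.157 = 0.314 m, so the parallel axis theorem gives I = 0 + (2.6)(0.314)² = 0.25635 kg·m².
Solid sphere: I_cm = (2/5)MR² = (2/5)(0.975)(0.0801)² = 0.0025022 kg·m²; centre at d = 0.157 + 0.157 + 0.0801 = 0.3941 m, so the parallel axis theorem gives I = 0.0025022 + (0.975)(0.3941)² = 0.15393 kg·m².
Total I = 0.10981 + 0.25635 + 0.15393 = 0.5201 kg·m².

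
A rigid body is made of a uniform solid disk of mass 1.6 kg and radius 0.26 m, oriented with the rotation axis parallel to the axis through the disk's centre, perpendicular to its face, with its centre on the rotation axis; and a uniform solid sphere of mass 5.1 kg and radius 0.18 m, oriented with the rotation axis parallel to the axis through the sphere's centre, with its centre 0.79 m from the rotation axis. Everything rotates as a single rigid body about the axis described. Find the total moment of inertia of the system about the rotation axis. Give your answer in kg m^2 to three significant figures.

3.30

Solid disk: I_cm = (1/2)MR² = (1/2)(1.6)(0.26)² = 0.05408 kg m^2; axis through the centre, so I = 0.05408 kg m^2.
Solid sphere: I_cm = (2/5)MR² = (2/5)(5.1)(0.18)² = 0.066096 kg m^2; centre at d = 0.79 m, so I = I_cm + Md² gives I = 0.066096 + (5.1)(0.79)² = 3.249 kg m^2.
Total I = 0.05408 + 3.249 = 3.3031 kg m^2.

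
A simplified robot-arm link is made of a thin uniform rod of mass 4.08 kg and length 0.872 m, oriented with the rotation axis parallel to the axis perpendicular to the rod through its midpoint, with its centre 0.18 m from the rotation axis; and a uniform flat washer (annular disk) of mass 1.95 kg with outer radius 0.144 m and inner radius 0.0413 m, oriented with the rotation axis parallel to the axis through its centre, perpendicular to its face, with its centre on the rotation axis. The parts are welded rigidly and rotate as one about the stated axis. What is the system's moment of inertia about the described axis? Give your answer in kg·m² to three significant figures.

0.413

Thin rod: I_cm = (1/12)ML² = (1/12)(4.08)(0.872)² = 0.25853 kg·m²; centre at d = 0.18 m, so the parallel axis theorem gives I = 0.25853 + (4.08)(0.18)² = 0.39072 kg·m².
Annular disk: I_cm = (1/2)M(R²+r²) = (1/2)(1.95)[(0.144)² + (0.0413)²] = 0.021881 kg·m²; axis through the centre, so I = 0.021881 kg·m².
Total I = 0.39072 + 0.021881 = 0.4126 kg·m².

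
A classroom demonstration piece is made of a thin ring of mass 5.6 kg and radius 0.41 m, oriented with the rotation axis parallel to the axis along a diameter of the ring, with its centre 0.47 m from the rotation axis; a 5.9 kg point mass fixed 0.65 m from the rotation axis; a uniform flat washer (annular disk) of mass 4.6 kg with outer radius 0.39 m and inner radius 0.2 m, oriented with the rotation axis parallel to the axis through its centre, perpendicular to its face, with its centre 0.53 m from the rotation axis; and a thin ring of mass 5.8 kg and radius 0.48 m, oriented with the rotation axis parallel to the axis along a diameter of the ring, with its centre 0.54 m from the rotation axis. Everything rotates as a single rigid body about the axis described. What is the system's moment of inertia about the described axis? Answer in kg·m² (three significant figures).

Thin ring: I_cm = (1/2)MR² = (1/2)(5.6)(0.41)² = 0.47068 kg·m²; centre at d = 0.47 m, so the parallel axis theorem gives I = 0.47068 + (5.6)(0.47)² = 1.7077 kg·m².
Point mass: I_cm = 0; centre at d = 0.65 m, so the parallel axis theorem gives I = 0 + (5.9)(0.65)² = 2.4928 kg·m².
Annular disk: I_cm = (1/2)M(R²+r²) = (1/2)(4.6)[(0.39)² + (0.2)²] = 0.44183 kg·m²; centre at d = 0.53 m, so the parallel axis theorem gives I = 0.44183 + (4.6)(0.53)² = 1.734 kg·m².
Thin ring: I_cm = (1/2)MR² = (1/2)(5.8)(0.48)² = 0.66816 kg·m²; centre at d = 0.54 m, so the parallel axis theorem gives I = 0.66816 + (5.8)(0.54)² = 2.3594 kg·m².
Total I = 1.7077 + 2.4928 + 1.734 + 2.3594 = 8.2939 kg·m².

8.29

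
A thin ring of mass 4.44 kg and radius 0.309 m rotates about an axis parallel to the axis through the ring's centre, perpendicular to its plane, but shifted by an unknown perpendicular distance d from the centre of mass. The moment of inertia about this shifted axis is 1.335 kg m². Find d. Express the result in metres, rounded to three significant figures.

0.453

About the centre-of-mass axis, I_cm = MR² = (4.44)(0.309)² = 0.42394 kg m².
Parallel axis theorem: I = I_cm + Md², so Md² = 1.335 − 0.42394 = 0.91106 kg m².
d = √(0.91106 / 4.44) = 0.45298 m.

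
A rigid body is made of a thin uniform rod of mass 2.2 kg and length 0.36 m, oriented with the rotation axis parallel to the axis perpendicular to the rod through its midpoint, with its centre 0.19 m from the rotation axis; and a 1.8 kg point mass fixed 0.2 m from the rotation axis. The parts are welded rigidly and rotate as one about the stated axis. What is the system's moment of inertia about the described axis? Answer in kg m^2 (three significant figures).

0.175

Thin rod: I_cm = (1/12)ML² = (1/12)(2.2)(0.36)² = 0.02376 kg m^2; centre at d = 0.19 m, so I = I_cm + Md² gives I = 0.02376 + (2.2)(0.19)² = 0.10318 kg m^2.
Point mass: I_cm = 0; centre at d = 0.2 m, so I = I_cm + Md² gives I = 0 + (1.8)(0.2)² = 0.072 kg m^2.
Total I = 0.10318 + 0.072 = 0.17518 kg m^2.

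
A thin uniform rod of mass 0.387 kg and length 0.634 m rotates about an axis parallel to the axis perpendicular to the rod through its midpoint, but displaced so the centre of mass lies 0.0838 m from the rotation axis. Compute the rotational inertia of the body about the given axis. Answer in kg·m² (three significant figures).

0.0157

I_cm = (1/12)ML² = (1/12)(0.387)(0.634)² = 0.012963 kg·m²; centre at d = 0.0838 m, so I = I_cm + Md² gives I = 0.012963 + (0.387)(0.0838)² = 0.015681 kg·m².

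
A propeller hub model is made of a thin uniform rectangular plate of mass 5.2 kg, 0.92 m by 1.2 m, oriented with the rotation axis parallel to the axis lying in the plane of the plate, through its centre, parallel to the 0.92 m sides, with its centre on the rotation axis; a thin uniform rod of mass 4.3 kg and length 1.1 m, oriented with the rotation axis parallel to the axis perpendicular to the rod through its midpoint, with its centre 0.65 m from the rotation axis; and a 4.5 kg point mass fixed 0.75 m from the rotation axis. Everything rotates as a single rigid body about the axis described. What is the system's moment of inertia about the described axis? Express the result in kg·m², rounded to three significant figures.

5.41

Rectangular plate: I_cm = (1/12)Mb² = (1/12)(5.2)(1.2)² = 0.624 kg·m²; axis through the centre, so I = 0.624 kg·m².
Thin rod: I_cm = (1/12)ML² = (1/12)(4.3)(1.1)² = 0.43358 kg·m²; centre at d = 0.65 m, so the parallel axis theorem gives I = 0.43358 + (4.3)(0.65)² = 2.2503 kg·m².
Point mass: I_cm = 0; centre at d = 0.75 m, so the parallel axis theorem gives I = 0 + (4.5)(0.75)² = 2.5312 kg·m².
Total I = 0.624 + 2.2503 + 2.5312 = 5.4056 kg·m².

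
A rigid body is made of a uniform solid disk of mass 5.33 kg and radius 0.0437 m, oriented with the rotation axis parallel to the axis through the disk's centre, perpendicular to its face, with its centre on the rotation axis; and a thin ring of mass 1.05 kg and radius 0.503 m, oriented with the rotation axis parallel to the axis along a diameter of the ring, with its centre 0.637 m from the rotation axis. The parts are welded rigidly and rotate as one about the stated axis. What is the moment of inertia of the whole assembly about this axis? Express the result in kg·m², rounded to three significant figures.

Solid disk: I_cm = (1/2)MR² = (1/2)(5.33)(0.0437)² = 0.0050893 kg·m²; axis through the centre, so I = 0.0050893 kg·m².
Thin ring: I_cm = (1/2)MR² = (1/2)(1.05)(0.503)² = 0.13283 kg·m²; centre at d = 0.637 m, so I = I_cm + Md² gives I = 0.13283 + (1.05)(0.637)² = 0.55889 kg·m².
Total I = 0.0050893 + 0.55889 = 0.56398 kg·m².

0.564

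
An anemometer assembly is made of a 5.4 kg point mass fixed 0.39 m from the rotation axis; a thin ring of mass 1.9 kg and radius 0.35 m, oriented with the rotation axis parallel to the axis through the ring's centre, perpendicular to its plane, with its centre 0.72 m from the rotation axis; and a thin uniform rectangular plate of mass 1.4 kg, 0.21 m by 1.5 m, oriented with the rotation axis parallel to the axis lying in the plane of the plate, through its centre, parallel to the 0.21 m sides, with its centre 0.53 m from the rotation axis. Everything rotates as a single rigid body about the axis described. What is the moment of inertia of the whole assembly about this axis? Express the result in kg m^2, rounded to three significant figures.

2.69

Point mass: I_cm = 0; centre at d = 0.39 m, so I = I_cm + Md² gives I = 0 + (5.4)(0.39)² = 0.82134 kg m^2.
Thin ring: I_cm = MR² = (1.9)(0.35)² = 0.23275 kg m^2; centre at d = 0.72 m, so I = I_cm + Md² gives I = 0.23275 + (1.9)(0.72)² = 1.2177 kg m^2.
Rectangular plate: I_cm = (1/12)Mb² = (1/12)(1.4)(1.5)² = 0.2625 kg m^2; centre at d = 0.53 m, so I = I_cm + Md² gives I = 0.2625 + (1.4)(0.53)² = 0.65576 kg m^2.
Total I = 0.82134 + 1.2177 + 0.65576 = 2.6948 kg m^2.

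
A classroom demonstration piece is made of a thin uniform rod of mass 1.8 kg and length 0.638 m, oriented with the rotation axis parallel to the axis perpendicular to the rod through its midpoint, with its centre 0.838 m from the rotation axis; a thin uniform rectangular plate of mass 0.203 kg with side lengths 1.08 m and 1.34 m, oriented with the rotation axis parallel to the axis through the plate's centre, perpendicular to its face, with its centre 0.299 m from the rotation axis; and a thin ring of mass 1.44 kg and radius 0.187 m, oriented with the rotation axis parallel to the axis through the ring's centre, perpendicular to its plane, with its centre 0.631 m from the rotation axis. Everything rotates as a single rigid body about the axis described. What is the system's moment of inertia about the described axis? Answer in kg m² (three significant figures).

Thin rod: I_cm = (1/12)ML² = (1/12)(1.8)(0.638)² = 0.061057 kg m²; centre at d = 0.838 m, so I = I_cm + Md² gives I = 0.061057 + (1.8)(0.838)² = 1.3251 kg m².
Rectangular plate: I_cm = (1/12)M(a²+b²) = (1/12)(0.203)[(1.08)² + (1.34)²] = 0.050107 kg m²; centre at d = 0.299 m, so I = I_cm + Md² gives I = 0.050107 + (0.203)(0.299)² = 0.068256 kg m².
Thin ring: I_cm = MR² = (1.44)(0.187)² = 0.050355 kg m²; centre at d = 0.631 m, so I = I_cm + Md² gives I = 0.050355 + (1.44)(0.631)² = 0.62371 kg m².
Total I = 1.3251 + 0.068256 + 0.62371 = 2.0171 kg m².

2.02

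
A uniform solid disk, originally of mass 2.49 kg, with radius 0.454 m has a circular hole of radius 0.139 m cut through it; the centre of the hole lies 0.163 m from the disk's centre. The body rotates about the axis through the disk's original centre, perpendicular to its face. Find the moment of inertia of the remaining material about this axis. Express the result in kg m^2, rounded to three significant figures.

0.248

Unpierced body about its centre: I₀ = (1/2)MR² = (1/2)(2.49)(0.454)² = 0.25661 kg m^2.
The removed disk has mass m = M·(r/R)² = (2.49)(0.139/0.454)² = 0.23341 kg (same uniform areal density).
Its moment of inertia about the rotation axis (parallel-axis theorem): I_hole = (1/2)mr² + md² = (1/2)(0.23341)(0.139)² + (0.23341)(0.163)² = 0.0084563 kg m^2.
Treating the hole as negative mass, I = I₀ − I_hole = 0.25661 − 0.0084563 = 0.24816 kg m^2.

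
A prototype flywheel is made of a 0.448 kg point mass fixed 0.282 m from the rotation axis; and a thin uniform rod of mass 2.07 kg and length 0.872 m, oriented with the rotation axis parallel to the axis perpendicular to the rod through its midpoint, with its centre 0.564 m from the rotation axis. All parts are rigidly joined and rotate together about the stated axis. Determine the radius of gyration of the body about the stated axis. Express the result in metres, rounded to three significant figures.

0.572

Point mass: I_cm = 0; centre at d = 0.282 m, so the parallel axis theorem gives I = 0 + (0.448)(0.282)² = 0.035627 kg m^2.
Thin rod: I_cm = (1/12)ML² = (1/12)(2.07)(0.872)² = 0.13117 kg m^2; centre at d = 0.564 m, so the parallel axis theorem gives I = 0.13117 + (2.07)(0.564)² = 0.78962 kg m^2.
Total I = 0.82525 kg m^2; total mass M = 2.518 kg.
k = √(I/M) = √(0.82525/2.518) = 0.57249 m.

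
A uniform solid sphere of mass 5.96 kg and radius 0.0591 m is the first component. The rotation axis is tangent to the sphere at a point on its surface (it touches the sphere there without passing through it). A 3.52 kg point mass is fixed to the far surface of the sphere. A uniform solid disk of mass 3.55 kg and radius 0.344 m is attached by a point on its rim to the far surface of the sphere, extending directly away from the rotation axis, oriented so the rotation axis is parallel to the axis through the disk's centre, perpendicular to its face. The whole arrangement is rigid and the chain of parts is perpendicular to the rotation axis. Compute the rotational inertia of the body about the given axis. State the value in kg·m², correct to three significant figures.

1.05

Solid sphere: I_cm = (2/5)MR² = (2/5)(5.96)(0.0591)² = 0.0083269 kg·m²; centre at d = 0.0591 m, so the parallel axis theorem gives I = 0.0083269 + (5.96)(0.0591)² = 0.029144 kg·m².
Point mass: I_cm = 0; centre at d = 0.0591 + 0.0591 = 0.1182 m, so the parallel axis theorem gives I = 0 + (3.52)(0.1182)² = 0.049179 kg·m².
Solid disk: I_cm = (1/2)MR² = (1/2)(3.55)(0.344)² = 0.21005 kg·m²; centre at d = 0.0591 + 0.0591 + 0.344 = 0.4622 m, so the parallel axis theorem gives I = 0.21005 + (3.55)(0.4622)² = 0.96843 kg·m².
Total I = 0.029144 + 0.049179 + 0.96843 = 1.0468 kg·m².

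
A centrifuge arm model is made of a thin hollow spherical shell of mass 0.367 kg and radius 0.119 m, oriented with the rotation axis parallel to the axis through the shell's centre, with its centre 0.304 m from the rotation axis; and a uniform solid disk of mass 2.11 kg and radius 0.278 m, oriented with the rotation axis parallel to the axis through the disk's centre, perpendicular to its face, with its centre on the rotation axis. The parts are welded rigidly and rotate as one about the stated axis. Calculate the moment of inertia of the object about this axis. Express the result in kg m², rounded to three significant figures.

Spherical shell: I_cm = (2/3)MR² = (2/3)(0.367)(0.119)² = 0.0034647 kg m²; centre at d = 0.304 m, so the parallel axis theorem gives I = 0.0034647 + (0.367)(0.304)² = 0.037381 kg m².
Solid disk: I_cm = (1/2)MR² = (1/2)(2.11)(0.278)² = 0.081535 kg m²; axis through the centre, so I = 0.081535 kg m².
Total I = 0.037381 + 0.081535 = 0.11892 kg m².

0.119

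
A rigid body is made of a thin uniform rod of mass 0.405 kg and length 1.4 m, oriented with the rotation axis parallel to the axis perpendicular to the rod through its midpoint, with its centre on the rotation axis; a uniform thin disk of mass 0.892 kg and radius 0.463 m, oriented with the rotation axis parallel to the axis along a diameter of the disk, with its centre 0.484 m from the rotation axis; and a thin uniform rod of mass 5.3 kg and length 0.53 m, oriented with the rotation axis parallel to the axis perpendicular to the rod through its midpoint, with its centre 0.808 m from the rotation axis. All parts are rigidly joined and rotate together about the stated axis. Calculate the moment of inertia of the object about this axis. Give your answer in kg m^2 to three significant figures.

Thin rod: I_cm = (1/12)ML² = (1/12)(0.405)(1.4)² = 0.06615 kg m^2; axis through the centre, so I = 0.06615 kg m^2.
Thin disk: I_cm = (1/4)MR² = (1/4)(0.892)(0.463)² = 0.047804 kg m^2; centre at d = 0.484 m, so the parallel axis theorem gives I = 0.047804 + (0.892)(0.484)² = 0.25676 kg m^2.
Thin rod: I_cm = (1/12)ML² = (1/12)(5.3)(0.53)² = 0.12406 kg m^2; centre at d = 0.808 m, so the parallel axis theorem gives I = 0.12406 + (5.3)(0.808)² = 3.5842 kg m^2.
Total I = 0.06615 + 0.25676 + 3.5842 = 3.9072 kg m^2.

3.91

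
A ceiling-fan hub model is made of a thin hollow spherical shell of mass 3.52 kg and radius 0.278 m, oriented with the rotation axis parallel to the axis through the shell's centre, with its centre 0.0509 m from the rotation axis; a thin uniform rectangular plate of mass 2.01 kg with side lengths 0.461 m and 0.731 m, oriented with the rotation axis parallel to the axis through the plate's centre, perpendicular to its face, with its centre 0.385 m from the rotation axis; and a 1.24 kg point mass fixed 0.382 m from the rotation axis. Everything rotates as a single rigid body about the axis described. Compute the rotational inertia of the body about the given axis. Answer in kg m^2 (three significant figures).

Spherical shell: I_cm = (2/3)MR² = (2/3)(3.52)(0.278)² = 0.18136 kg m^2; centre at d = 0.0509 m, so I = I_cm + Md² gives I = 0.18136 + (3.52)(0.0509)² = 0.19048 kg m^2.
Rectangular plate: I_cm = (1/12)M(a²+b²) = (1/12)(2.01)[(0.461)² + (0.731)²] = 0.1251 kg m^2; centre at d = 0.385 m, so I = I_cm + Md² gives I = 0.1251 + (2.01)(0.385)² = 0.42303 kg m^2.
Point mass: I_cm = 0; centre at d = 0.382 m, so I = I_cm + Md² gives I = 0 + (1.24)(0.382)² = 0.18095 kg m^2.
Total I = 0.19048 + 0.42303 + 0.18095 = 0.79446 kg m^2.

0.794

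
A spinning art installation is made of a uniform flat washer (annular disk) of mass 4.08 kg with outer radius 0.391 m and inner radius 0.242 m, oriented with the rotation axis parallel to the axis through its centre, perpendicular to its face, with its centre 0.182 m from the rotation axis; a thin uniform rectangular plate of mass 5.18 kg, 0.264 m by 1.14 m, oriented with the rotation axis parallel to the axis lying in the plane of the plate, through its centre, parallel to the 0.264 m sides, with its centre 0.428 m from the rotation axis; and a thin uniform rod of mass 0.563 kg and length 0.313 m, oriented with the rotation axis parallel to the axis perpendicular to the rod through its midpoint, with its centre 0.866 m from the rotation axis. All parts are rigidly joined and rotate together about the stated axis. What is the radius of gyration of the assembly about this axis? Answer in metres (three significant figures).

0.505

Annular disk: I_cm = (1/2)M(R²+r²) = (1/2)(4.08)[(0.391)² + (0.242)²] = 0.43135 kg m^2; centre at d = 0.182 m, so the parallel axis theorem gives I = 0.43135 + (4.08)(0.182)² = 0.56649 kg m^2.
Rectangular plate: I_cm = (1/12)Mb² = (1/12)(5.18)(1.14)² = 0.56099 kg m^2; centre at d = 0.428 m, so the parallel axis theorem gives I = 0.56099 + (5.18)(0.428)² = 1.5099 kg m^2.
Thin rod: I_cm = (1/12)ML² = (1/12)(0.563)(0.313)² = 0.0045964 kg m^2; centre at d = 0.866 m, so the parallel axis theorem gives I = 0.0045964 + (0.563)(0.866)² = 0.42682 kg m^2.
Total I = 2.5032 kg m^2; total mass M = 9.823 kg.
k = √(I/M) = √(2.5032/9.823) = 0.50481 m.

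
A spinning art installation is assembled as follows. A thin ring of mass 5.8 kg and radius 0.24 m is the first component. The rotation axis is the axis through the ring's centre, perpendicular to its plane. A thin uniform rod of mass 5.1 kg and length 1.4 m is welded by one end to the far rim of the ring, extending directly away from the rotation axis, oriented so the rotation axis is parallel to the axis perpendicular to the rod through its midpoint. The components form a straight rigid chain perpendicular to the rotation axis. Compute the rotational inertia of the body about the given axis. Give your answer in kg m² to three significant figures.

5.67

Thin ring: I_cm = MR² = (5.8)(0.24)² = 0.33408 kg m²; axis through the centre, so I = 0.33408 kg m².
Thin rod: I_cm = (1/12)ML² = (1/12)(5.1)(1.4)² = 0.833 kg m²; centre at d = 0.24 + 0.7 = 0.94 m, so the parallel axis theorem gives I = 0.833 + (5.1)(0.94)² = 5.3394 kg m².
Total I = 0.33408 + 5.3394 = 5.6734 kg m².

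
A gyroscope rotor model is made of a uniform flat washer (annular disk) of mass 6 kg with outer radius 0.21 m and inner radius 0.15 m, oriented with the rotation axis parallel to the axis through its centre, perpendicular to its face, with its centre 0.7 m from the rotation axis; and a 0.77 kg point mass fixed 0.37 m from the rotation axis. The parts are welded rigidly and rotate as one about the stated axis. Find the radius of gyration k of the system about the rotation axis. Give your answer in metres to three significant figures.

Annular disk: I_cm = (1/2)M(R²+r²) = (1/2)(6)[(0.21)² + (0.15)²] = 0.1998 kg m^2; centre at d = 0.7 m, so I = I_cm + Md² gives I = 0.1998 + (6)(0.7)² = 3.1398 kg m^2.
Point mass: I_cm = 0; centre at d = 0.37 m, so I = I_cm + Md² gives I = 0 + (0.77)(0.37)² = 0.10541 kg m^2.
Total I = 3.2452 kg m^2; total mass M = 6.77 kg.
k = √(I/M) = √(3.2452/6.77) = 0.69235 m.

0.692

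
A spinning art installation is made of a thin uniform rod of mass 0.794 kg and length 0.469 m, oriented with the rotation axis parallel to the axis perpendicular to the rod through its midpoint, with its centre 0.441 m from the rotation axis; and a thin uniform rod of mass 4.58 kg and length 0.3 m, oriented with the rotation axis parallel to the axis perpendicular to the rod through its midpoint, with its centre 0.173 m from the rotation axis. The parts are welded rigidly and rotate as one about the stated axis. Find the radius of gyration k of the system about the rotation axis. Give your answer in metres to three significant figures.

Thin rod: I_cm = (1/12)ML² = (1/12)(0.794)(0.469)² = 0.014554 kg m^2; centre at d = 0.441 m, so the parallel axis theorem gives I = 0.014554 + (0.794)(0.441)² = 0.16897 kg m^2.
Thin rod: I_cm = (1/12)ML² = (1/12)(4.58)(0.3)² = 0.03435 kg m^2; centre at d = 0.173 m, so the parallel axis theorem gives I = 0.03435 + (4.58)(0.173)² = 0.17142 kg m^2.
Total I = 0.3404 kg m^2; total mass M = 5.374 kg.
k = √(I/M) = √(0.3404/5.374) = 0.25168 m.

0.252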